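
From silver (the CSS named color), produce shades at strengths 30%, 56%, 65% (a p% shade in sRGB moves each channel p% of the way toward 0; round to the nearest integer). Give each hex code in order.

CSS silver is rgb(192, 192, 192).
30%: (192 − 57.6 = 134.4→134, 192 − 57.6 = 134.4→134, 192 − 57.6 = 134.4→134) → #868686
56%: (192 − 107.52 = 84.48→84, 192 − 107.52 = 84.48→84, 192 − 107.52 = 84.48→84) → #545454
65%: (192 − 124.8 = 67.2→67, 192 − 124.8 = 67.2→67, 192 − 124.8 = 67.2→67) → #434343

#868686, #545454, #434343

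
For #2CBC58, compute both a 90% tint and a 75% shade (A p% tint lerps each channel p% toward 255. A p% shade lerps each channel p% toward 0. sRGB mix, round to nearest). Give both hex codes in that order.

#2CBC58 is rgb(44, 188, 88).
90% tint:
  R: 44 + 0.9×(255−44) = 44 + 189.9 = 233.9 → 234
  G: 188 + 0.9×(255−188) = 188 + 60.3 = 248.3 → 248
  B: 88 + 0.9×(255−88) = 88 + 150.3 = 238.3 → 238
  → #EAF8EE
75% shade:
  R: 44 − 33 = 11 → 11
  G: 188 − 141 = 47 → 47
  B: 88 + 0.75×(0−88) = 88 − 66 = 22 → 22
  → #0B2F16

#EAF8EE, #0B2F16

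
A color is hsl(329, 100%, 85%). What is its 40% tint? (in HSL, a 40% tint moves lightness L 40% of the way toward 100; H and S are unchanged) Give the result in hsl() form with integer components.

L moves 40% from 85 toward 100: 85 + 6 = 91 → 91.
H and S are unchanged.

hsl(329, 100%, 91%)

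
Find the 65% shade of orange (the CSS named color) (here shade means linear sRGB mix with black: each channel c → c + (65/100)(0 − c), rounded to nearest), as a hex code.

#593A00

CSS orange is rgb(255, 165, 0).
Lerp each channel 65% toward 0:
  R: 255 − 165.75 = 89.25 → 89
  G: 165 − 107.25 = 57.75 → 58
  B: 0 + 0.65×(0−0) = 0 + 0 = 0 → 0
rgb(89, 58, 0) = #593A00.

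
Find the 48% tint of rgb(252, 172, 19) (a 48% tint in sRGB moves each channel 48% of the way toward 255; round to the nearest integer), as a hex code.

Per channel, c → c + 0.48(255 − c):
  R: 252 + 0.48×(255−252) = 252 + 1.44 = 253.44 → 253
  G: 172 + 39.84 = 211.84 → 212
  B: 19 + 0.48×(255−19) = 19 + 113.28 = 132.28 → 132
rgb(253, 212, 132) = #fdd484.

#fdd484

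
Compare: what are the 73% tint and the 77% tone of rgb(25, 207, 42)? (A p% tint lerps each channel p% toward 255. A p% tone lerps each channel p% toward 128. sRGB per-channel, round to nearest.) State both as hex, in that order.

73% tint:
  R: 25 + 167.9 = 192.9 → 193
  G: 207 + 0.73×(255−207) = 207 + 35.04 = 242.04 → 242
  B: 42 + 155.49 = 197.49 → 197
  → #C1F2C5
77% tone:
  R: 25 + 0.77×(128−25) = 25 + 79.31 = 104.31 → 104
  G: 207 + 0.77×(128−207) = 207 − 60.83 = 146.17 → 146
  B: 42 + 0.77×(128−42) = 42 + 66.22 = 108.22 → 108
  → #68926C

#C1F2C5, #68926C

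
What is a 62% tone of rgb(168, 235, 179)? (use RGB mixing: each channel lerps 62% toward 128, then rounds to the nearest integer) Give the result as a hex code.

#8FA993

Lerp each channel 62% toward 128:
  R: 168 + 0.62×(128−168) = 168 − 24.8 = 143.2 → 143
  G: 235 + 0.62×(128−235) = 235 − 66.34 = 168.66 → 169
  B: 179 + 0.62×(128−179) = 179 − 31.62 = 147.38 → 147
rgb(143, 169, 147) = #8FA993.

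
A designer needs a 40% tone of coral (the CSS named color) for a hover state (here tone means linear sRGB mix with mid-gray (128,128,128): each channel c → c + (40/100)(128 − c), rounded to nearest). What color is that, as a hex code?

CSS coral is rgb(255, 127, 80).
Per channel, c → c + 0.4(128 − c):
  R: 255 + 0.4×(128−255) = 255 − 50.8 = 204.2 → 204
  G: 127 + 0.4×(128−127) = 127 + 0.4 = 127.4 → 127
  B: 80 + 0.4×(128−80) = 80 + 19.2 = 99.2 → 99
rgb(204, 127, 99) = #cc7f63.

#cc7f63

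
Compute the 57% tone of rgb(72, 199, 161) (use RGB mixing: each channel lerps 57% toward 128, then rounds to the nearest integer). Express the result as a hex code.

Lerp each channel 57% toward 128:
  R: 72 + 0.57×(128−72) = 72 + 31.92 = 103.92 → 104
  G: 199 − 40.47 = 158.53 → 159
  B: 161 + 0.57×(128−161) = 161 − 18.81 = 142.19 → 142
rgb(104, 159, 142) = #689F8E.

#689F8E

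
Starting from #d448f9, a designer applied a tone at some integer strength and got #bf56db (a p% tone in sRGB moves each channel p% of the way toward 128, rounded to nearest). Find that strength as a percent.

#d448f9 is rgb(212, 72, 249); #bf56db is rgb(191, 86, 219).
On the B channel (widest range): 219 ≈ 249 + (p/100)(128 − 249), so p ≈ 100×(219 − 249)/(128 − 249) = -3000/-121 = 24.79.
p = 25 reproduces all three channels after rounding.

25%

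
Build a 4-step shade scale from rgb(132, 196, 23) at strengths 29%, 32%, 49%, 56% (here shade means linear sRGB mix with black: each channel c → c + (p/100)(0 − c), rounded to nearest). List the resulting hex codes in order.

#5e8b10, #5a8510, #43640c, #3a560a

29%: (132 − 38.28 = 93.72→94, 196 − 56.84 = 139.16→139, 23 − 6.67 = 16.33→16) → #5e8b10
32%: (132 − 42.24 = 89.76→90, 196 − 62.72 = 133.28→133, 23 − 7.36 = 15.64→16) → #5a8510
49%: (132 − 64.68 = 67.32→67, 196 − 96.04 = 99.96→100, 23 − 11.27 = 11.73→12) → #43640c
56%: (132 − 73.92 = 58.08→58, 196 − 109.76 = 86.24→86, 23 − 12.88 = 10.12→10) → #3a560a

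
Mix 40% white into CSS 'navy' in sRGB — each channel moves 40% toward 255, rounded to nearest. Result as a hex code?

#6666b3

CSS navy is rgb(0, 0, 128).
Lerp each channel 40% toward 255:
  R: 0 + 102 = 102 → 102
  G: 0 + 0.4×(255−0) = 0 + 102 = 102 → 102
  B: 128 + 50.8 = 178.8 → 179
rgb(102, 102, 179) = #6666b3.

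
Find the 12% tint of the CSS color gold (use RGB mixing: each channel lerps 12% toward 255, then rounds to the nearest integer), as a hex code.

CSS gold is rgb(255, 215, 0).
Per channel, c → c + 0.12(255 − c):
  R: 255 + 0 = 255 → 255
  G: 215 + 4.8 = 219.8 → 220
  B: 0 + 0.12×(255−0) = 0 + 30.6 = 30.6 → 31
rgb(255, 220, 31) = #ffdc1f.

#ffdc1f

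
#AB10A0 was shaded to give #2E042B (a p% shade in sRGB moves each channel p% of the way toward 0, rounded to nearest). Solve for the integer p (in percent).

#AB10A0 is rgb(171, 16, 160); #2E042B is rgb(46, 4, 43).
On the R channel (widest range): 46 ≈ 171 + (p/100)(0 − 171), so p ≈ 100×(46 − 171)/(0 − 171) = -12500/-171 = 73.10.
p = 73 reproduces all three channels after rounding.

73%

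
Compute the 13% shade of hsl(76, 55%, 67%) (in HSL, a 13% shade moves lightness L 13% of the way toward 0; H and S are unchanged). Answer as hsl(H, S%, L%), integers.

L moves 13% from 67 toward 0: 67 − 8.71 = 58.29 → 58.
H and S are unchanged.

hsl(76, 55%, 58%)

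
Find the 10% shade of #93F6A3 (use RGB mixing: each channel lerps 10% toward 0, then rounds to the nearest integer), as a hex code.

#93F6A3 is rgb(147, 246, 163).
A 10% shade moves each channel 10% toward 0:
  R: 147 − 14.7 = 132.3 → 132
  G: 246 + 0.1×(0−246) = 246 − 24.6 = 221.4 → 221
  B: 163 − 16.3 = 146.7 → 147
rgb(132, 221, 147) = #84DD93.

#84DD93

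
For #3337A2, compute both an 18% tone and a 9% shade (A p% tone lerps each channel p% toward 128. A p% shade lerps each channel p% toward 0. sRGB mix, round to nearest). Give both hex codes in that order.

#3337A2 is rgb(51, 55, 162).
18% tone:
  R: 51 + 0.18×(128−51) = 51 + 13.86 = 64.86 → 65
  G: 55 + 0.18×(128−55) = 55 + 13.14 = 68.14 → 68
  B: 162 + 0.18×(128−162) = 162 − 6.12 = 155.88 → 156
  → #41449C
9% shade:
  R: 51 + 0.09×(0−51) = 51 − 4.59 = 46.41 → 46
  G: 55 + 0.09×(0−55) = 55 − 4.95 = 50.05 → 50
  B: 162 + 0.09×(0−162) = 162 − 14.58 = 147.42 → 147
  → #2E3293

#41449C, #2E3293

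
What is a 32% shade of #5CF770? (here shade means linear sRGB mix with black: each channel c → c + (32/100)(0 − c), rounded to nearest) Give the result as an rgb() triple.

#5CF770 is rgb(92, 247, 112).
A 32% shade moves each channel 32% toward 0:
  R: 92 − 29.44 = 62.56 → 63
  G: 247 + 0.32×(0−247) = 247 − 79.04 = 167.96 → 168
  B: 112 + 0.32×(0−112) = 112 − 35.84 = 76.16 → 76

rgb(63, 168, 76)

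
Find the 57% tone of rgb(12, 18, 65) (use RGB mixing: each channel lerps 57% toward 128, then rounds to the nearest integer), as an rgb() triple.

A 57% tone moves each channel 57% toward 128:
  R: 12 + 66.12 = 78.12 → 78
  G: 18 + 0.57×(128−18) = 18 + 62.7 = 80.7 → 81
  B: 65 + 35.91 = 100.91 → 101

rgb(78, 81, 101)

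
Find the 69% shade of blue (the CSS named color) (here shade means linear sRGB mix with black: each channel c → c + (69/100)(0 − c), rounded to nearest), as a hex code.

#00004F

CSS blue is rgb(0, 0, 255).
Lerp each channel 69% toward 0:
  R: 0 + 0.69×(0−0) = 0 + 0 = 0 → 0
  G: 0 + 0.69×(0−0) = 0 + 0 = 0 → 0
  B: 255 + 0.69×(0−255) = 255 − 175.95 = 79.05 → 79
rgb(0, 0, 79) = #00004F.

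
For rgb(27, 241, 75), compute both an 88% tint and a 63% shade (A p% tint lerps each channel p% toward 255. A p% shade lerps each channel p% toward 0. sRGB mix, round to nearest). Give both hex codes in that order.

#e4fde9, #0a591c

88% tint:
  R: 27 + 0.88×(255−27) = 27 + 200.64 = 227.64 → 228
  G: 241 + 12.32 = 253.32 → 253
  B: 75 + 0.88×(255−75) = 75 + 158.4 = 233.4 → 233
  → #e4fde9
63% shade:
  R: 27 + 0.63×(0−27) = 27 − 17.01 = 9.99 → 10
  G: 241 − 151.83 = 89.17 → 89
  B: 75 − 47.25 = 27.75 → 28
  → #0a591c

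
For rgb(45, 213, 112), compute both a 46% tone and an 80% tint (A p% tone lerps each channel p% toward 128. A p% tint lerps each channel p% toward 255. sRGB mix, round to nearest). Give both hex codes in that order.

46% tone:
  R: 45 + 0.46×(128−45) = 45 + 38.18 = 83.18 → 83
  G: 213 + 0.46×(128−213) = 213 − 39.1 = 173.9 → 174
  B: 112 + 7.36 = 119.36 → 119
  → #53AE77
80% tint:
  R: 45 + 168 = 213 → 213
  G: 213 + 0.8×(255−213) = 213 + 33.6 = 246.6 → 247
  B: 112 + 0.8×(255−112) = 112 + 114.4 = 226.4 → 226
  → #D5F7E2

#53AE77, #D5F7E2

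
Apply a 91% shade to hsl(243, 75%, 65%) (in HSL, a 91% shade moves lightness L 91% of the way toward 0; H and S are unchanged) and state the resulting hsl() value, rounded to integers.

hsl(243, 75%, 6%)

L moves 91% from 65 toward 0: 65 − 59.15 = 5.85 → 6.
H and S are unchanged.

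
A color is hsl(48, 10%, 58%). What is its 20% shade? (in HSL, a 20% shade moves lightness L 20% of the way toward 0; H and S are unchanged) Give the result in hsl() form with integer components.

L moves 20% from 58 toward 0: 58 − 11.6 = 46.4 → 46.
H and S are unchanged.

hsl(48, 10%, 46%)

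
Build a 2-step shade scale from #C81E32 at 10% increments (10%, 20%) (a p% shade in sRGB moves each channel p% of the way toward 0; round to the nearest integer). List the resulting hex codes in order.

#B41B2D, #A01828

#C81E32 is rgb(200, 30, 50).
10%: (200 − 20 = 180→180, 30 − 3 = 27→27, 50 − 5 = 45→45) → #B41B2D
20%: (200 − 40 = 160→160, 30 − 6 = 24→24, 50 − 10 = 40→40) → #A01828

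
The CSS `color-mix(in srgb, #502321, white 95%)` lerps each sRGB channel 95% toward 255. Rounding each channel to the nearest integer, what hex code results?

#f6f4f4

#502321 is rgb(80, 35, 33).
Per channel, c → c + 0.95(255 − c):
  R: 80 + 166.25 = 246.25 → 246
  G: 35 + 209 = 244 → 244
  B: 33 + 210.9 = 243.9 → 244
rgb(246, 244, 244) = #f6f4f4.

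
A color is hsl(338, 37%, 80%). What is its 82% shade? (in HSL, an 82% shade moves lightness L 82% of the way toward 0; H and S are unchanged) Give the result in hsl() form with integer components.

hsl(338, 37%, 14%)

L moves 82% from 80 toward 0: 80 − 65.6 = 14.4 → 14.
H and S are unchanged.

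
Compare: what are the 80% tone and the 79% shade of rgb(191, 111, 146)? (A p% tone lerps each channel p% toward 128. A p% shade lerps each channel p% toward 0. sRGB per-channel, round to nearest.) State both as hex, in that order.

#8D7D84, #28171F

80% tone:
  R: 191 + 0.8×(128−191) = 191 − 50.4 = 140.6 → 141
  G: 111 + 13.6 = 124.6 → 125
  B: 146 + 0.8×(128−146) = 146 − 14.4 = 131.6 → 132
  → #8D7D84
79% shade:
  R: 191 − 150.89 = 40.11 → 40
  G: 111 + 0.79×(0−111) = 111 − 87.69 = 23.31 → 23
  B: 146 + 0.79×(0−146) = 146 − 115.34 = 30.66 → 31
  → #28171F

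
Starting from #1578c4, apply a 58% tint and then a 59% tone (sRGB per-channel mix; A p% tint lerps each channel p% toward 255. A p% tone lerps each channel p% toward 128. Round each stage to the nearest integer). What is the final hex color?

#1578c4 is rgb(21, 120, 196).
Per channel, c → c + 0.58(255 − c):
  R: 21 + 0.58×(255−21) = 21 + 135.72 = 156.72 → 157
  G: 120 + 0.58×(255−120) = 120 + 78.3 = 198.3 → 198
  B: 196 + 34.22 = 230.22 → 230
After the tint: rgb(157, 198, 230) = #9dc6e6.
Per channel, c → c + 0.59(128 − c):
  R: 157 + 0.59×(128−157) = 157 − 17.11 = 139.89 → 140
  G: 198 − 41.3 = 156.7 → 157
  B: 230 + 0.59×(128−230) = 230 − 60.18 = 169.82 → 170
rgb(140, 157, 170) = #8c9daa.

#8c9daa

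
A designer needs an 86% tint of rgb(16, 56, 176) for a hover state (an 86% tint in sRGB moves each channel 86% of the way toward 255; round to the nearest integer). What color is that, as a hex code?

Lerp each channel 86% toward 255:
  R: 16 + 0.86×(255−16) = 16 + 205.54 = 221.54 → 222
  G: 56 + 171.14 = 227.14 → 227
  B: 176 + 67.94 = 243.94 → 244
rgb(222, 227, 244) = #dee3f4.

#dee3f4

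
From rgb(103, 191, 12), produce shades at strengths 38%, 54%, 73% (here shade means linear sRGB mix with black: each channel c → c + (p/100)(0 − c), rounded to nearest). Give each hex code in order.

38%: (103 − 39.14 = 63.86→64, 191 − 72.58 = 118.42→118, 12 − 4.56 = 7.44→7) → #407607
54%: (103 − 55.62 = 47.38→47, 191 − 103.14 = 87.86→88, 12 − 6.48 = 5.52→6) → #2F5806
73%: (103 − 75.19 = 27.81→28, 191 − 139.43 = 51.57→52, 12 − 8.76 = 3.24→3) → #1C3403

#407607, #2F5806, #1C3403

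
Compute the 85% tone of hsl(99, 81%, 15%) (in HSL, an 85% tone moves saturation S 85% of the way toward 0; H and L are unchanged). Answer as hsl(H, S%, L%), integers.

hsl(99, 12%, 15%)

S moves 85% from 81 toward 0: 81 − 68.85 = 12.15 → 12.
H and L are unchanged.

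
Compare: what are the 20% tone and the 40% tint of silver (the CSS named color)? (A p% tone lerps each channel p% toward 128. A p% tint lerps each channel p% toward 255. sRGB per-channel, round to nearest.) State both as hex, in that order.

#B3B3B3, #D9D9D9

CSS silver is rgb(192, 192, 192).
20% tone:
  R: 192 + 0.2×(128−192) = 192 − 12.8 = 179.2 → 179
  G: 192 + 0.2×(128−192) = 192 − 12.8 = 179.2 → 179
  B: 192 − 12.8 = 179.2 → 179
  → #B3B3B3
40% tint:
  R: 192 + 0.4×(255−192) = 192 + 25.2 = 217.2 → 217
  G: 192 + 0.4×(255−192) = 192 + 25.2 = 217.2 → 217
  B: 192 + 25.2 = 217.2 → 217
  → #D9D9D9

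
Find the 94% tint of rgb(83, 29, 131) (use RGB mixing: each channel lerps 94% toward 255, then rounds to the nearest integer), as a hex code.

A 94% tint moves each channel 94% toward 255:
  R: 83 + 161.68 = 244.68 → 245
  G: 29 + 0.94×(255−29) = 29 + 212.44 = 241.44 → 241
  B: 131 + 116.56 = 247.56 → 248
rgb(245, 241, 248) = #F5F1F8.

#F5F1F8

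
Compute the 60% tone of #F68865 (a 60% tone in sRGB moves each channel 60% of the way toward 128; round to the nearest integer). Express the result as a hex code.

#AF8375

#F68865 is rgb(246, 136, 101).
Per channel, c → c + 0.6(128 − c):
  R: 246 + 0.6×(128−246) = 246 − 70.8 = 175.2 → 175
  G: 136 + 0.6×(128−136) = 136 − 4.8 = 131.2 → 131
  B: 101 + 16.2 = 117.2 → 117
rgb(175, 131, 117) = #AF8375.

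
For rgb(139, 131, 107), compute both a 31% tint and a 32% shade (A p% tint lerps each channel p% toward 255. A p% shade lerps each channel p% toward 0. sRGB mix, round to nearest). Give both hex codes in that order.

31% tint:
  R: 139 + 35.96 = 174.96 → 175
  G: 131 + 0.31×(255−131) = 131 + 38.44 = 169.44 → 169
  B: 107 + 0.31×(255−107) = 107 + 45.88 = 152.88 → 153
  → #afa999
32% shade:
  R: 139 + 0.32×(0−139) = 139 − 44.48 = 94.52 → 95
  G: 131 + 0.32×(0−131) = 131 − 41.92 = 89.08 → 89
  B: 107 + 0.32×(0−107) = 107 − 34.24 = 72.76 → 73
  → #5f5949

#afa999, #5f5949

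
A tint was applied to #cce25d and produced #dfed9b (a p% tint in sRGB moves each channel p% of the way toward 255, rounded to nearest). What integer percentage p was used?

38%

#cce25d is rgb(204, 226, 93); #dfed9b is rgb(223, 237, 155).
On the B channel (widest range): 155 ≈ 93 + (p/100)(255 − 93), so p ≈ 100×(155 − 93)/(255 − 93) = 6200/162 = 38.27.
p = 38 reproduces all three channels after rounding.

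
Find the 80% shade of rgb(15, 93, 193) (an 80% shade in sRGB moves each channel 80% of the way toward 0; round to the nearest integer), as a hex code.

#031327

Lerp each channel 80% toward 0:
  R: 15 + 0.8×(0−15) = 15 − 12 = 3 → 3
  G: 93 − 74.4 = 18.6 → 19
  B: 193 − 154.4 = 38.6 → 39
rgb(3, 19, 39) = #031327.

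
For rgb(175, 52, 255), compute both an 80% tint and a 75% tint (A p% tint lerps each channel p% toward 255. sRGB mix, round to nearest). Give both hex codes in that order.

#EFD6FF, #EBCCFF

80% tint:
  R: 175 + 0.8×(255−175) = 175 + 64 = 239 → 239
  G: 52 + 0.8×(255−52) = 52 + 162.4 = 214.4 → 214
  B: 255 + 0.8×(255−255) = 255 + 0 = 255 → 255
  → #EFD6FF
75% tint:
  R: 175 + 60 = 235 → 235
  G: 52 + 0.75×(255−52) = 52 + 152.25 = 204.25 → 204
  B: 255 + 0 = 255 → 255
  → #EBCCFF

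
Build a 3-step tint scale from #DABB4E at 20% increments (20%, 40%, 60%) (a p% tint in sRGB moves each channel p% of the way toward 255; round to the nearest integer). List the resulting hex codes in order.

#E1C971, #E9D695, #F0E4B8

#DABB4E is rgb(218, 187, 78).
20%: (218 + 7.4 = 225.4→225, 187 + 13.6 = 200.6→201, 78 + 35.4 = 113.4→113) → #E1C971
40%: (218 + 14.8 = 232.8→233, 187 + 27.2 = 214.2→214, 78 + 70.8 = 148.8→149) → #E9D695
60%: (218 + 22.2 = 240.2→240, 187 + 40.8 = 227.8→228, 78 + 106.2 = 184.2→184) → #F0E4B8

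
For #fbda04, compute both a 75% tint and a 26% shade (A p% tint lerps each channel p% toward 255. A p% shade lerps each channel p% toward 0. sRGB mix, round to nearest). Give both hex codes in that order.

#fbda04 is rgb(251, 218, 4).
75% tint:
  R: 251 + 3 = 254 → 254
  G: 218 + 27.75 = 245.75 → 246
  B: 4 + 188.25 = 192.25 → 192
  → #fef6c0
26% shade:
  R: 251 − 65.26 = 185.74 → 186
  G: 218 − 56.68 = 161.32 → 161
  B: 4 − 1.04 = 2.96 → 3
  → #baa103

#fef6c0, #baa103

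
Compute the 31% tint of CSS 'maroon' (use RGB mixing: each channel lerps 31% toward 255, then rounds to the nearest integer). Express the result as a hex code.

CSS maroon is rgb(128, 0, 0).
Lerp each channel 31% toward 255:
  R: 128 + 39.37 = 167.37 → 167
  G: 0 + 79.05 = 79.05 → 79
  B: 0 + 0.31×(255−0) = 0 + 79.05 = 79.05 → 79
rgb(167, 79, 79) = #A74F4F.

#A74F4F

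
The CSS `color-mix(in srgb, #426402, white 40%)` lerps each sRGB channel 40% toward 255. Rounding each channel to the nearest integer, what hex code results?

#8ea267

#426402 is rgb(66, 100, 2).
Lerp each channel 40% toward 255:
  R: 66 + 0.4×(255−66) = 66 + 75.6 = 141.6 → 142
  G: 100 + 0.4×(255−100) = 100 + 62 = 162 → 162
  B: 2 + 0.4×(255−2) = 2 + 101.2 = 103.2 → 103
rgb(142, 162, 103) = #8ea267.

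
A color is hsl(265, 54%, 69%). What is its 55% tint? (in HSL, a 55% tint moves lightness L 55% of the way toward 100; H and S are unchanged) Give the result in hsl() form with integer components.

hsl(265, 54%, 86%)

L moves 55% from 69 toward 100: 69 + 17.05 = 86.05 → 86.
H and S are unchanged.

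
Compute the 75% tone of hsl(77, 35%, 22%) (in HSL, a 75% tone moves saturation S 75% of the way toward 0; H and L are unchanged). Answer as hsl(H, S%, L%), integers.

S moves 75% from 35 toward 0: 35 − 26.25 = 8.75 → 9.
H and L are unchanged.

hsl(77, 9%, 22%)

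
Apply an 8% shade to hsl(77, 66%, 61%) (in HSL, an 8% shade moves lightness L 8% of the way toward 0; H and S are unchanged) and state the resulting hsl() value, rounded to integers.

L moves 8% from 61 toward 0: 61 − 4.88 = 56.12 → 56.
H and S are unchanged.

hsl(77, 66%, 56%)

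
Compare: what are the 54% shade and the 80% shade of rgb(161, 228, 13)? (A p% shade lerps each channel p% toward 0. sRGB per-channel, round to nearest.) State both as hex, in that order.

#4A6906, #202E03

54% shade:
  R: 161 − 86.94 = 74.06 → 74
  G: 228 + 0.54×(0−228) = 228 − 123.12 = 104.88 → 105
  B: 13 − 7.02 = 5.98 → 6
  → #4A6906
80% shade:
  R: 161 − 128.8 = 32.2 → 32
  G: 228 + 0.8×(0−228) = 228 − 182.4 = 45.6 → 46
  B: 13 + 0.8×(0−13) = 13 − 10.4 = 2.6 → 3
  → #202E03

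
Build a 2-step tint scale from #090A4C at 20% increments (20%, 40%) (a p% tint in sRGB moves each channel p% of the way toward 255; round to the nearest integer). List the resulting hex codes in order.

#3A3B70, #6B6C94

#090A4C is rgb(9, 10, 76).
20%: (9 + 49.2 = 58.2→58, 10 + 49 = 59→59, 76 + 35.8 = 111.8→112) → #3A3B70
40%: (9 + 98.4 = 107.4→107, 10 + 98 = 108→108, 76 + 71.6 = 147.6→148) → #6B6C94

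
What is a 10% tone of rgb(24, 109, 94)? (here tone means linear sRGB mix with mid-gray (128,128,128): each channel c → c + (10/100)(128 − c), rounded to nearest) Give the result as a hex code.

Per channel, c → c + 0.1(128 − c):
  R: 24 + 10.4 = 34.4 → 34
  G: 109 + 0.1×(128−109) = 109 + 1.9 = 110.9 → 111
  B: 94 + 0.1×(128−94) = 94 + 3.4 = 97.4 → 97
rgb(34, 111, 97) = #226f61.

#226f61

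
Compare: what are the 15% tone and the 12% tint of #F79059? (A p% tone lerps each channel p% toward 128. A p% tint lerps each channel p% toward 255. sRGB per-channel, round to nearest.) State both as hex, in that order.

#F79059 is rgb(247, 144, 89).
15% tone:
  R: 247 − 17.85 = 229.15 → 229
  G: 144 − 2.4 = 141.6 → 142
  B: 89 + 5.85 = 94.85 → 95
  → #E58E5F
12% tint:
  R: 247 + 0.96 = 247.96 → 248
  G: 144 + 13.32 = 157.32 → 157
  B: 89 + 19.92 = 108.92 → 109
  → #F89D6D

#E58E5F, #F89D6D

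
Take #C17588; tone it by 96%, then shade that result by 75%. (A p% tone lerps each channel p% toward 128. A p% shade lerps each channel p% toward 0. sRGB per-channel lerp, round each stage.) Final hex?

#C17588 is rgb(193, 117, 136).
A 96% tone moves each channel 96% toward 128:
  R: 193 − 62.4 = 130.6 → 131
  G: 117 + 0.96×(128−117) = 117 + 10.56 = 127.56 → 128
  B: 136 − 7.68 = 128.32 → 128
After the tone: rgb(131, 128, 128) = #838080.
A 75% shade moves each channel 75% toward 0:
  R: 131 + 0.75×(0−131) = 131 − 98.25 = 32.75 → 33
  G: 128 − 96 = 32 → 32
  B: 128 + 0.75×(0−128) = 128 − 96 = 32 → 32
rgb(33, 32, 32) = #212020.

#212020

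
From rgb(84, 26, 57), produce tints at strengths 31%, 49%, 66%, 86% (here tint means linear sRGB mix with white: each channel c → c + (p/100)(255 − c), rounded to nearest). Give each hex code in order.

31%: (84 + 53.01 = 137.01→137, 26 + 70.99 = 96.99→97, 57 + 61.38 = 118.38→118) → #896176
49%: (84 + 83.79 = 167.79→168, 26 + 112.21 = 138.21→138, 57 + 97.02 = 154.02→154) → #a88a9a
66%: (84 + 112.86 = 196.86→197, 26 + 151.14 = 177.14→177, 57 + 130.68 = 187.68→188) → #c5b1bc
86%: (84 + 147.06 = 231.06→231, 26 + 196.94 = 222.94→223, 57 + 170.28 = 227.28→227) → #e7dfe3

#896176, #a88a9a, #c5b1bc, #e7dfe3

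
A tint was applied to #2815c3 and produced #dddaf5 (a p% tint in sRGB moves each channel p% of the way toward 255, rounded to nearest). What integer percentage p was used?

#2815c3 is rgb(40, 21, 195); #dddaf5 is rgb(221, 218, 245).
On the G channel (widest range): 218 ≈ 21 + (p/100)(255 − 21), so p ≈ 100×(218 − 21)/(255 − 21) = 19700/234 = 84.19.
p = 84 reproduces all three channels after rounding.

84%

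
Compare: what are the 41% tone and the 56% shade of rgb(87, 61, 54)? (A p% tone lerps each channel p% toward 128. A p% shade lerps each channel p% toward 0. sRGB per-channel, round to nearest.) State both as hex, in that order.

41% tone:
  R: 87 + 16.81 = 103.81 → 104
  G: 61 + 0.41×(128−61) = 61 + 27.47 = 88.47 → 88
  B: 54 + 0.41×(128−54) = 54 + 30.34 = 84.34 → 84
  → #685854
56% shade:
  R: 87 − 48.72 = 38.28 → 38
  G: 61 + 0.56×(0−61) = 61 − 34.16 = 26.84 → 27
  B: 54 + 0.56×(0−54) = 54 − 30.24 = 23.76 → 24
  → #261b18

#685854, #261b18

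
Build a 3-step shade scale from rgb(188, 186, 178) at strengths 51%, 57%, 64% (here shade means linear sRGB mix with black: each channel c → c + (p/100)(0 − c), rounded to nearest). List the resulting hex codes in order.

51%: (188 − 95.88 = 92.12→92, 186 − 94.86 = 91.14→91, 178 − 90.78 = 87.22→87) → #5C5B57
57%: (188 − 107.16 = 80.84→81, 186 − 106.02 = 79.98→80, 178 − 101.46 = 76.54→77) → #51504D
64%: (188 − 120.32 = 67.68→68, 186 − 119.04 = 66.96→67, 178 − 113.92 = 64.08→64) → #444340

#5C5B57, #51504D, #444340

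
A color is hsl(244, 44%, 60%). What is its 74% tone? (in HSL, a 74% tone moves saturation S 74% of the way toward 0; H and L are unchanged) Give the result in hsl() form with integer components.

hsl(244, 11%, 60%)

S moves 74% from 44 toward 0: 44 − 32.56 = 11.44 → 11.
H and L are unchanged.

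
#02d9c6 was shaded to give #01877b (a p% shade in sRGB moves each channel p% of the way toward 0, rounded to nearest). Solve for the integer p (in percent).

#02d9c6 is rgb(2, 217, 198); #01877b is rgb(1, 135, 123).
On the G channel (widest range): 135 ≈ 217 + (p/100)(0 − 217), so p ≈ 100×(135 − 217)/(0 − 217) = -8200/-217 = 37.79.
p = 38 reproduces all three channels after rounding.

38%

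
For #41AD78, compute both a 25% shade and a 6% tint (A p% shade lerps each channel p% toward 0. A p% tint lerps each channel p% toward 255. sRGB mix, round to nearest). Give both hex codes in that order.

#31825A, #4CB280

#41AD78 is rgb(65, 173, 120).
25% shade:
  R: 65 − 16.25 = 48.75 → 49
  G: 173 + 0.25×(0−173) = 173 − 43.25 = 129.75 → 130
  B: 120 + 0.25×(0−120) = 120 − 30 = 90 → 90
  → #31825A
6% tint:
  R: 65 + 11.4 = 76.4 → 76
  G: 173 + 4.92 = 177.92 → 178
  B: 120 + 8.1 = 128.1 → 128
  → #4CB280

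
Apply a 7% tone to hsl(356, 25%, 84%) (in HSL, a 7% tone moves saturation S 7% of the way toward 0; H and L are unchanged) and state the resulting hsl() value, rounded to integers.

hsl(356, 23%, 84%)

S moves 7% from 25 toward 0: 25 − 1.75 = 23.25 → 23.
H and L are unchanged.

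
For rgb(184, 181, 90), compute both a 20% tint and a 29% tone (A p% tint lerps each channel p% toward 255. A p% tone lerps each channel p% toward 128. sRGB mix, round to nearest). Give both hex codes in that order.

#C6C47B, #A8A665

20% tint:
  R: 184 + 0.2×(255−184) = 184 + 14.2 = 198.2 → 198
  G: 181 + 0.2×(255−181) = 181 + 14.8 = 195.8 → 196
  B: 90 + 33 = 123 → 123
  → #C6C47B
29% tone:
  R: 184 + 0.29×(128−184) = 184 − 16.24 = 167.76 → 168
  G: 181 + 0.29×(128−181) = 181 − 15.37 = 165.63 → 166
  B: 90 + 0.29×(128−90) = 90 + 11.02 = 101.02 → 101
  → #A8A665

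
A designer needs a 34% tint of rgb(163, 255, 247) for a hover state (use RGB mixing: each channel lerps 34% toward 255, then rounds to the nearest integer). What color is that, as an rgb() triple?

rgb(194, 255, 250)

A 34% tint moves each channel 34% toward 255:
  R: 163 + 0.34×(255−163) = 163 + 31.28 = 194.28 → 194
  G: 255 + 0.34×(255−255) = 255 + 0 = 255 → 255
  B: 247 + 0.34×(255−247) = 247 + 2.72 = 249.72 → 250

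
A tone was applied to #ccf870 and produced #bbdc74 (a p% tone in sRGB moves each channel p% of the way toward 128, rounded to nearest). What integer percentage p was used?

23%

#ccf870 is rgb(204, 248, 112); #bbdc74 is rgb(187, 220, 116).
On the G channel (widest range): 220 ≈ 248 + (p/100)(128 − 248), so p ≈ 100×(220 − 248)/(128 − 248) = -2800/-120 = 23.33.
p = 23 reproduces all three channels after rounding.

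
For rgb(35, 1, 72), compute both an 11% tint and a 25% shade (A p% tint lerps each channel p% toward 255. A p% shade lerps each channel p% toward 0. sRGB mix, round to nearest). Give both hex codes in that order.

11% tint:
  R: 35 + 0.11×(255−35) = 35 + 24.2 = 59.2 → 59
  G: 1 + 0.11×(255−1) = 1 + 27.94 = 28.94 → 29
  B: 72 + 20.13 = 92.13 → 92
  → #3B1D5C
25% shade:
  R: 35 − 8.75 = 26.25 → 26
  G: 1 + 0.25×(0−1) = 1 − 0.25 = 0.75 → 1
  B: 72 + 0.25×(0−72) = 72 − 18 = 54 → 54
  → #1A0136

#3B1D5C, #1A0136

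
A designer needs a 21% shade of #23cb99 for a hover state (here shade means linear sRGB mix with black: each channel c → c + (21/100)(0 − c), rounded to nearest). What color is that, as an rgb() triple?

#23cb99 is rgb(35, 203, 153).
Lerp each channel 21% toward 0:
  R: 35 + 0.21×(0−35) = 35 − 7.35 = 27.65 → 28
  G: 203 − 42.63 = 160.37 → 160
  B: 153 + 0.21×(0−153) = 153 − 32.13 = 120.87 → 121

rgb(28, 160, 121)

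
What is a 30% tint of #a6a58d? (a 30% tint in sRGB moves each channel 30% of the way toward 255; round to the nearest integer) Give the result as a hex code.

#a6a58d is rgb(166, 165, 141).
Lerp each channel 30% toward 255:
  R: 166 + 0.3×(255−166) = 166 + 26.7 = 192.7 → 193
  G: 165 + 27 = 192 → 192
  B: 141 + 0.3×(255−141) = 141 + 34.2 = 175.2 → 175
rgb(193, 192, 175) = #c1c0af.

#c1c0af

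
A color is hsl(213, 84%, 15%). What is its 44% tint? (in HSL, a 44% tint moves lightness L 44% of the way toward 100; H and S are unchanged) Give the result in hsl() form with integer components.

L moves 44% from 15 toward 100: 15 + 37.4 = 52.4 → 52.
H and S are unchanged.

hsl(213, 84%, 52%)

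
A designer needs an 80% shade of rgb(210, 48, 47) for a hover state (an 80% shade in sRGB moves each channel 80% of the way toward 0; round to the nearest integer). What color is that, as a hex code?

Per channel, c → c + 0.8(0 − c):
  R: 210 + 0.8×(0−210) = 210 − 168 = 42 → 42
  G: 48 − 38.4 = 9.6 → 10
  B: 47 + 0.8×(0−47) = 47 − 37.6 = 9.4 → 9
rgb(42, 10, 9) = #2a0a09.

#2a0a09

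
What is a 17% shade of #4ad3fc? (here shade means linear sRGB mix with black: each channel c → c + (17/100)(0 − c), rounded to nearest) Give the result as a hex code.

#4ad3fc is rgb(74, 211, 252).
Lerp each channel 17% toward 0:
  R: 74 + 0.17×(0−74) = 74 − 12.58 = 61.42 → 61
  G: 211 + 0.17×(0−211) = 211 − 35.87 = 175.13 → 175
  B: 252 + 0.17×(0−252) = 252 − 42.84 = 209.16 → 209
rgb(61, 175, 209) = #3dafd1.

#3dafd1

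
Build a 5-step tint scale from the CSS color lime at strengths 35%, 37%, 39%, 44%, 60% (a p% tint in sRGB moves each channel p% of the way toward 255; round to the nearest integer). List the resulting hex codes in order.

#59FF59, #5EFF5E, #63FF63, #70FF70, #99FF99

CSS lime is rgb(0, 255, 0).
35%: (0 + 89.25 = 89.25→89, 255→255, 0 + 89.25 = 89.25→89) → #59FF59
37%: (0 + 94.35 = 94.35→94, 255→255, 0 + 94.35 = 94.35→94) → #5EFF5E
39%: (0 + 99.45 = 99.45→99, 255→255, 0 + 99.45 = 99.45→99) → #63FF63
44%: (0 + 112.2 = 112.2→112, 255→255, 0 + 112.2 = 112.2→112) → #70FF70
60%: (0 + 153 = 153→153, 255→255, 0 + 153 = 153→153) → #99FF99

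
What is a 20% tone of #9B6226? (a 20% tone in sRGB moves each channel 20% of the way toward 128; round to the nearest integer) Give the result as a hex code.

#966838

#9B6226 is rgb(155, 98, 38).
A 20% tone moves each channel 20% toward 128:
  R: 155 + 0.2×(128−155) = 155 − 5.4 = 149.6 → 150
  G: 98 + 0.2×(128−98) = 98 + 6 = 104 → 104
  B: 38 + 0.2×(128−38) = 38 + 18 = 56 → 56
rgb(150, 104, 56) = #966838.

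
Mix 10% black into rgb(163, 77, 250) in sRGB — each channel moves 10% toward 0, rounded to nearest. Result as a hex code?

Per channel, c → c + 0.1(0 − c):
  R: 163 + 0.1×(0−163) = 163 − 16.3 = 146.7 → 147
  G: 77 − 7.7 = 69.3 → 69
  B: 250 + 0.1×(0−250) = 250 − 25 = 225 → 225
rgb(147, 69, 225) = #9345E1.

#9345E1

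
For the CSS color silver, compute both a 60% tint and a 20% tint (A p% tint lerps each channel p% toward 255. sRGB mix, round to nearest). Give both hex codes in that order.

CSS silver is rgb(192, 192, 192).
60% tint:
  R: 192 + 0.6×(255−192) = 192 + 37.8 = 229.8 → 230
  G: 192 + 37.8 = 229.8 → 230
  B: 192 + 0.6×(255−192) = 192 + 37.8 = 229.8 → 230
  → #e6e6e6
20% tint:
  R: 192 + 12.6 = 204.6 → 205
  G: 192 + 0.2×(255−192) = 192 + 12.6 = 204.6 → 205
  B: 192 + 12.6 = 204.6 → 205
  → #cdcdcd

#e6e6e6, #cdcdcd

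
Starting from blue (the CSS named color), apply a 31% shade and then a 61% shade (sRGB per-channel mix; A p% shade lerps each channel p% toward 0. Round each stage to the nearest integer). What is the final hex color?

CSS blue is rgb(0, 0, 255).
Per channel, c → c + 0.31(0 − c):
  R: 0 + 0 = 0 → 0
  G: 0 + 0 = 0 → 0
  B: 255 + 0.31×(0−255) = 255 − 79.05 = 175.95 → 176
After the shade: rgb(0, 0, 176) = #0000B0.
Per channel, c → c + 0.61(0 − c):
  R: 0 + 0 = 0 → 0
  G: 0 + 0 = 0 → 0
  B: 176 + 0.61×(0−176) = 176 − 107.36 = 68.64 → 69
rgb(0, 0, 69) = #000045.

#000045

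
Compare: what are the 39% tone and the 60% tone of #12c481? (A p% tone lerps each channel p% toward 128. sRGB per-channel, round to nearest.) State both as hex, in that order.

#3da981, #549b80

#12c481 is rgb(18, 196, 129).
39% tone:
  R: 18 + 0.39×(128−18) = 18 + 42.9 = 60.9 → 61
  G: 196 + 0.39×(128−196) = 196 − 26.52 = 169.48 → 169
  B: 129 − 0.39 = 128.61 → 129
  → #3da981
60% tone:
  R: 18 + 0.6×(128−18) = 18 + 66 = 84 → 84
  G: 196 − 40.8 = 155.2 → 155
  B: 129 + 0.6×(128−129) = 129 − 0.6 = 128.4 → 128
  → #549b80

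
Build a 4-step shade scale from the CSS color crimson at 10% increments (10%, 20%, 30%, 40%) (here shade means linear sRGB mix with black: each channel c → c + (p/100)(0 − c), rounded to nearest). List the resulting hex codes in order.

CSS crimson is rgb(220, 20, 60).
10%: (220 − 22 = 198→198, 20 − 2 = 18→18, 60 − 6 = 54→54) → #c61236
20%: (220 − 44 = 176→176, 20 − 4 = 16→16, 60 − 12 = 48→48) → #b01030
30%: (220 − 66 = 154→154, 20 − 6 = 14→14, 60 − 18 = 42→42) → #9a0e2a
40%: (220 − 88 = 132→132, 20 − 8 = 12→12, 60 − 24 = 36→36) → #840c24

#c61236, #b01030, #9a0e2a, #840c24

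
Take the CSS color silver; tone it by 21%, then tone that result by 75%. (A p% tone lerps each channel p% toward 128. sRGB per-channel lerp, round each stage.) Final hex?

#8d8d8d

CSS silver is rgb(192, 192, 192).
A 21% tone moves each channel 21% toward 128:
  R: 192 − 13.44 = 178.56 → 179
  G: 192 − 13.44 = 178.56 → 179
  B: 192 + 0.21×(128−192) = 192 − 13.44 = 178.56 → 179
After the tone: rgb(179, 179, 179) = #b3b3b3.
Lerp each channel 75% toward 128:
  R: 179 + 0.75×(128−179) = 179 − 38.25 = 140.75 → 141
  G: 179 − 38.25 = 140.75 → 141
  B: 179 + 0.75×(128−179) = 179 − 38.25 = 140.75 → 141
rgb(141, 141, 141) = #8d8d8d.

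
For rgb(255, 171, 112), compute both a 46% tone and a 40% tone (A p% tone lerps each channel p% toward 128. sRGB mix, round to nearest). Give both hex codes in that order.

46% tone:
  R: 255 + 0.46×(128−255) = 255 − 58.42 = 196.58 → 197
  G: 171 + 0.46×(128−171) = 171 − 19.78 = 151.22 → 151
  B: 112 + 0.46×(128−112) = 112 + 7.36 = 119.36 → 119
  → #c59777
40% tone:
  R: 255 + 0.4×(128−255) = 255 − 50.8 = 204.2 → 204
  G: 171 − 17.2 = 153.8 → 154
  B: 112 + 0.4×(128−112) = 112 + 6.4 = 118.4 → 118
  → #cc9a76

#c59777, #cc9a76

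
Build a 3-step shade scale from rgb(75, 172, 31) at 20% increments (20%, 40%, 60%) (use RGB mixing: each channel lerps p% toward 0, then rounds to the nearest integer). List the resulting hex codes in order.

#3C8A19, #2D6713, #1E450C

20%: (75 − 15 = 60→60, 172 − 34.4 = 137.6→138, 31 − 6.2 = 24.8→25) → #3C8A19
40%: (75 − 30 = 45→45, 172 − 68.8 = 103.2→103, 31 − 12.4 = 18.6→19) → #2D6713
60%: (75 − 45 = 30→30, 172 − 103.2 = 68.8→69, 31 − 18.6 = 12.4→12) → #1E450C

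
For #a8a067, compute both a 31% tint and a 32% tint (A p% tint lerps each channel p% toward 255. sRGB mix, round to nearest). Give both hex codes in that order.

#a8a067 is rgb(168, 160, 103).
31% tint:
  R: 168 + 26.97 = 194.97 → 195
  G: 160 + 0.31×(255−160) = 160 + 29.45 = 189.45 → 189
  B: 103 + 0.31×(255−103) = 103 + 47.12 = 150.12 → 150
  → #c3bd96
32% tint:
  R: 168 + 27.84 = 195.84 → 196
  G: 160 + 0.32×(255−160) = 160 + 30.4 = 190.4 → 190
  B: 103 + 0.32×(255−103) = 103 + 48.64 = 151.64 → 152
  → #c4be98

#c3bd96, #c4be98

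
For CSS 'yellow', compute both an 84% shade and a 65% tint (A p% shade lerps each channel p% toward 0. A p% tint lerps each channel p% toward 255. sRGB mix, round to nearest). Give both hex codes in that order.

#292900, #FFFFA6

CSS yellow is rgb(255, 255, 0).
84% shade:
  R: 255 + 0.84×(0−255) = 255 − 214.2 = 40.8 → 41
  G: 255 − 214.2 = 40.8 → 41
  B: 0 + 0 = 0 → 0
  → #292900
65% tint:
  R: 255 + 0 = 255 → 255
  G: 255 + 0.65×(255−255) = 255 + 0 = 255 → 255
  B: 0 + 165.75 = 165.75 → 166
  → #FFFFA6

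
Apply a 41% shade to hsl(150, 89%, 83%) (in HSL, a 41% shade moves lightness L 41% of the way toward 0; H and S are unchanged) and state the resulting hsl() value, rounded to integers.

hsl(150, 89%, 49%)

L moves 41% from 83 toward 0: 83 − 34.03 = 48.97 → 49.
H and S are unchanged.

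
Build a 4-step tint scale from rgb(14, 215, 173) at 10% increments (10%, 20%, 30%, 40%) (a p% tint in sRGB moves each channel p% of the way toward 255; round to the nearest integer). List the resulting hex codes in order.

#26dbb5, #3edfbd, #56e3c6, #6ee7ce

10%: (14 + 24.1 = 38.1→38, 215 + 4 = 219→219, 173 + 8.2 = 181.2→181) → #26dbb5
20%: (14 + 48.2 = 62.2→62, 215 + 8 = 223→223, 173 + 16.4 = 189.4→189) → #3edfbd
30%: (14 + 72.3 = 86.3→86, 215 + 12 = 227→227, 173 + 24.6 = 197.6→198) → #56e3c6
40%: (14 + 96.4 = 110.4→110, 215 + 16 = 231→231, 173 + 32.8 = 205.8→206) → #6ee7ce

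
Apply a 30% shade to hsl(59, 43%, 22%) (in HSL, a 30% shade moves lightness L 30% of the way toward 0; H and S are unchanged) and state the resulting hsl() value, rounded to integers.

L moves 30% from 22 toward 0: 22 − 6.6 = 15.4 → 15.
H and S are unchanged.

hsl(59, 43%, 15%)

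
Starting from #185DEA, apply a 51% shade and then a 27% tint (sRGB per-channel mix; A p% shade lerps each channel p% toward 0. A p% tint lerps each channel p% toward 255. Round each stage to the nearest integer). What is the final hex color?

#4E6699

#185DEA is rgb(24, 93, 234).
A 51% shade moves each channel 51% toward 0:
  R: 24 − 12.24 = 11.76 → 12
  G: 93 − 47.43 = 45.57 → 46
  B: 234 + 0.51×(0−234) = 234 − 119.34 = 114.66 → 115
After the shade: rgb(12, 46, 115) = #0C2E73.
Per channel, c → c + 0.27(255 − c):
  R: 12 + 65.61 = 77.61 → 78
  G: 46 + 0.27×(255−46) = 46 + 56.43 = 102.43 → 102
  B: 115 + 0.27×(255−115) = 115 + 37.8 = 152.8 → 153
rgb(78, 102, 153) = #4E6699.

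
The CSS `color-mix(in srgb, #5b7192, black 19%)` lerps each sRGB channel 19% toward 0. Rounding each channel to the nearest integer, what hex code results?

#4a5c76

#5b7192 is rgb(91, 113, 146).
Lerp each channel 19% toward 0:
  R: 91 + 0.19×(0−91) = 91 − 17.29 = 73.71 → 74
  G: 113 − 21.47 = 91.53 → 92
  B: 146 + 0.19×(0−146) = 146 − 27.74 = 118.26 → 118
rgb(74, 92, 118) = #4a5c76.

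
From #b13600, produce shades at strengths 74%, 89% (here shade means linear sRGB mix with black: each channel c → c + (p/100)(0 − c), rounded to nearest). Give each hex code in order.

#b13600 is rgb(177, 54, 0).
74%: (177 − 130.98 = 46.02→46, 54 − 39.96 = 14.04→14, 0→0) → #2e0e00
89%: (177 − 157.53 = 19.47→19, 54 − 48.06 = 5.94→6, 0→0) → #130600

#2e0e00, #130600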